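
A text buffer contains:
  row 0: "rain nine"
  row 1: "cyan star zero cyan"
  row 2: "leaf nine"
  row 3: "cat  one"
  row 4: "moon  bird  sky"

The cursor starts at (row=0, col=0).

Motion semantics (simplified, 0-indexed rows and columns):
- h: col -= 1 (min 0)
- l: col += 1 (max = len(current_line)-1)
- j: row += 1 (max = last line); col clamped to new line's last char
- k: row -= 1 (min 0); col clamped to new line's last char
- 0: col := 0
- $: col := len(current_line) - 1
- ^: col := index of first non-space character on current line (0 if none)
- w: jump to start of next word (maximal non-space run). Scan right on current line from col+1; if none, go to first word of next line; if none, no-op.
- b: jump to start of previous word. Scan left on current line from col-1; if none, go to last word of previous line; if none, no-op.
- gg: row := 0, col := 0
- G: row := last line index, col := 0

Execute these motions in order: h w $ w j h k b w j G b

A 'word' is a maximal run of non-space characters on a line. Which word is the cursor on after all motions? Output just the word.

After 1 (h): row=0 col=0 char='r'
After 2 (w): row=0 col=5 char='n'
After 3 ($): row=0 col=8 char='e'
After 4 (w): row=1 col=0 char='c'
After 5 (j): row=2 col=0 char='l'
After 6 (h): row=2 col=0 char='l'
After 7 (k): row=1 col=0 char='c'
After 8 (b): row=0 col=5 char='n'
After 9 (w): row=1 col=0 char='c'
After 10 (j): row=2 col=0 char='l'
After 11 (G): row=4 col=0 char='m'
After 12 (b): row=3 col=5 char='o'

Answer: one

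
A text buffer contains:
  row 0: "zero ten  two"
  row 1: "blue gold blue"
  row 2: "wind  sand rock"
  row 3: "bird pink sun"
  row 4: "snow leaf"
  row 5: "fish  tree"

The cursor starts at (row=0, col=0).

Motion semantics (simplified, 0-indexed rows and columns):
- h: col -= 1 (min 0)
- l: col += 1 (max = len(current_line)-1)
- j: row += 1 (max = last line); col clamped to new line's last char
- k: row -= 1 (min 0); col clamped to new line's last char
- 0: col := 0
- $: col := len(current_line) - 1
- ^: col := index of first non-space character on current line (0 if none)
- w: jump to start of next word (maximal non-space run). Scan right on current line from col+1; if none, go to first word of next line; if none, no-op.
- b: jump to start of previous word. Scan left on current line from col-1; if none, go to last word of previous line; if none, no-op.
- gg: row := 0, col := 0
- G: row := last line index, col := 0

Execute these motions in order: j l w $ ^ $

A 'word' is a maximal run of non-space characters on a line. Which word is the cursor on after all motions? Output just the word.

Answer: blue

Derivation:
After 1 (j): row=1 col=0 char='b'
After 2 (l): row=1 col=1 char='l'
After 3 (w): row=1 col=5 char='g'
After 4 ($): row=1 col=13 char='e'
After 5 (^): row=1 col=0 char='b'
After 6 ($): row=1 col=13 char='e'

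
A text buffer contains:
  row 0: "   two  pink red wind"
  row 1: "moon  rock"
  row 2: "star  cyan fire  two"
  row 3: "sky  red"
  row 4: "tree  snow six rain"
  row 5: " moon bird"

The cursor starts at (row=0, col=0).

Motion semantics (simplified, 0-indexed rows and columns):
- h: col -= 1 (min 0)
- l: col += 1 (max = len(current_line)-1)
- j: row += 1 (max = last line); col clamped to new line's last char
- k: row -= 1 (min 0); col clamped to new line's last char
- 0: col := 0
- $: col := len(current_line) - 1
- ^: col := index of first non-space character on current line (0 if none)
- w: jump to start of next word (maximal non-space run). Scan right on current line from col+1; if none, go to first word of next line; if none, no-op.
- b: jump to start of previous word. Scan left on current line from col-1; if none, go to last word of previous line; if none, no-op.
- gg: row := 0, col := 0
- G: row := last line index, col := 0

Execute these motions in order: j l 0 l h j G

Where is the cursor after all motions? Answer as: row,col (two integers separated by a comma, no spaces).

After 1 (j): row=1 col=0 char='m'
After 2 (l): row=1 col=1 char='o'
After 3 (0): row=1 col=0 char='m'
After 4 (l): row=1 col=1 char='o'
After 5 (h): row=1 col=0 char='m'
After 6 (j): row=2 col=0 char='s'
After 7 (G): row=5 col=0 char='_'

Answer: 5,0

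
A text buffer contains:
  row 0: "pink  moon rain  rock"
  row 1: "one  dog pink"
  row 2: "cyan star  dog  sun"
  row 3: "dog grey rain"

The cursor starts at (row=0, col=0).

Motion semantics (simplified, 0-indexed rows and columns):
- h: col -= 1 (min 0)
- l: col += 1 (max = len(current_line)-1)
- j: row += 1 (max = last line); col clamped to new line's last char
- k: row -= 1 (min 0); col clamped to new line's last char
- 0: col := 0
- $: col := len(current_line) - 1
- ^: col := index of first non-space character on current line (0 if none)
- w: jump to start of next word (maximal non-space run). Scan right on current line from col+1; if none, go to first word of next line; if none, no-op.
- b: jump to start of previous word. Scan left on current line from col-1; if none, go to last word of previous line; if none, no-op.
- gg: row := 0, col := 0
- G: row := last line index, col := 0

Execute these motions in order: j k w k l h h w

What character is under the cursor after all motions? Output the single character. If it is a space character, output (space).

Answer: m

Derivation:
After 1 (j): row=1 col=0 char='o'
After 2 (k): row=0 col=0 char='p'
After 3 (w): row=0 col=6 char='m'
After 4 (k): row=0 col=6 char='m'
After 5 (l): row=0 col=7 char='o'
After 6 (h): row=0 col=6 char='m'
After 7 (h): row=0 col=5 char='_'
After 8 (w): row=0 col=6 char='m'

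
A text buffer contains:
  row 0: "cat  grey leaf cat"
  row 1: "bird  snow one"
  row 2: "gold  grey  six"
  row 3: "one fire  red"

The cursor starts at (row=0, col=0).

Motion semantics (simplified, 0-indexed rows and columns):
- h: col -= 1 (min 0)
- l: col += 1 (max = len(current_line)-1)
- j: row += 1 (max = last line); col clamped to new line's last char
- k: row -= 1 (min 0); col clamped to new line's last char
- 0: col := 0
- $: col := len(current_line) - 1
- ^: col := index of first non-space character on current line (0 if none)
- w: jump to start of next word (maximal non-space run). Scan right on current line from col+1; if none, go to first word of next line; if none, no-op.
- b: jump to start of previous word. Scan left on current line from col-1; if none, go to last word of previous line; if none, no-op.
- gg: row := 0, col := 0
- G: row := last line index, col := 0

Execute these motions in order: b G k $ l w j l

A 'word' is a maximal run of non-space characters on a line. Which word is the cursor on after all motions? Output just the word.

Answer: one

Derivation:
After 1 (b): row=0 col=0 char='c'
After 2 (G): row=3 col=0 char='o'
After 3 (k): row=2 col=0 char='g'
After 4 ($): row=2 col=14 char='x'
After 5 (l): row=2 col=14 char='x'
After 6 (w): row=3 col=0 char='o'
After 7 (j): row=3 col=0 char='o'
After 8 (l): row=3 col=1 char='n'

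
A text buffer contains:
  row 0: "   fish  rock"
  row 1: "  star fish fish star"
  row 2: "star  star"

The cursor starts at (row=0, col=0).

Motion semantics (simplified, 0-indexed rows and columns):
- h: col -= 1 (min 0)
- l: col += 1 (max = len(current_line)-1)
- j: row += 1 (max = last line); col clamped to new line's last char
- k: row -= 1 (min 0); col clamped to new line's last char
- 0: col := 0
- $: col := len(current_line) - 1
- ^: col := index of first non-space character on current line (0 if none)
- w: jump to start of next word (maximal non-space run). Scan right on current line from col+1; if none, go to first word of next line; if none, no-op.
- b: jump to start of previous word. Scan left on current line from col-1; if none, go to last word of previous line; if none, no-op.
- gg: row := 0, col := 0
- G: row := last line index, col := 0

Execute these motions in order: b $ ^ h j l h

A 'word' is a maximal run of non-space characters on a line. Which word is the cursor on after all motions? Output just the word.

After 1 (b): row=0 col=0 char='_'
After 2 ($): row=0 col=12 char='k'
After 3 (^): row=0 col=3 char='f'
After 4 (h): row=0 col=2 char='_'
After 5 (j): row=1 col=2 char='s'
After 6 (l): row=1 col=3 char='t'
After 7 (h): row=1 col=2 char='s'

Answer: star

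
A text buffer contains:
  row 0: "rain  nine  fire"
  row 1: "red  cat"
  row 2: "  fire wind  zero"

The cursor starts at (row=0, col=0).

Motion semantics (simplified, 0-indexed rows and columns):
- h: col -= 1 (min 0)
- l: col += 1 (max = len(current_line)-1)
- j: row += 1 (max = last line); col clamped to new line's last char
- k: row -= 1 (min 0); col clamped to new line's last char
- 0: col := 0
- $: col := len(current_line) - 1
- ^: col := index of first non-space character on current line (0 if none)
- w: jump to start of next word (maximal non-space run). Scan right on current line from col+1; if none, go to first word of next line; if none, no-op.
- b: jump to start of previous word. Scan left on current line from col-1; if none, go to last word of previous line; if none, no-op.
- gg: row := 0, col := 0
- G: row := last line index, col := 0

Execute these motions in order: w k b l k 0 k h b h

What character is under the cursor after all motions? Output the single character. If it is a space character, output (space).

After 1 (w): row=0 col=6 char='n'
After 2 (k): row=0 col=6 char='n'
After 3 (b): row=0 col=0 char='r'
After 4 (l): row=0 col=1 char='a'
After 5 (k): row=0 col=1 char='a'
After 6 (0): row=0 col=0 char='r'
After 7 (k): row=0 col=0 char='r'
After 8 (h): row=0 col=0 char='r'
After 9 (b): row=0 col=0 char='r'
After 10 (h): row=0 col=0 char='r'

Answer: r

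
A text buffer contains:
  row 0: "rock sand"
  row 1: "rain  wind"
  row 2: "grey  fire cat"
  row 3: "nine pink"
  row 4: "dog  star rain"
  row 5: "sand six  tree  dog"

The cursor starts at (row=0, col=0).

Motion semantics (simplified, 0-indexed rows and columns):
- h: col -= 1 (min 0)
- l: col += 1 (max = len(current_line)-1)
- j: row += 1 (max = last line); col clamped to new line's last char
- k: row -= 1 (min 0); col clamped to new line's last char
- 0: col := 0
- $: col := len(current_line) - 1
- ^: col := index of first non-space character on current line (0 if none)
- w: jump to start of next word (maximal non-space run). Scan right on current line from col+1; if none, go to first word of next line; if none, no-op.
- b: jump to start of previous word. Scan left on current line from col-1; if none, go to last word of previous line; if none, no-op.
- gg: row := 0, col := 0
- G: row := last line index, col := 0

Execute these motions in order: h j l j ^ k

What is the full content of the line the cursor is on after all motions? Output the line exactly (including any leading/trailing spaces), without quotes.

Answer: rain  wind

Derivation:
After 1 (h): row=0 col=0 char='r'
After 2 (j): row=1 col=0 char='r'
After 3 (l): row=1 col=1 char='a'
After 4 (j): row=2 col=1 char='r'
After 5 (^): row=2 col=0 char='g'
After 6 (k): row=1 col=0 char='r'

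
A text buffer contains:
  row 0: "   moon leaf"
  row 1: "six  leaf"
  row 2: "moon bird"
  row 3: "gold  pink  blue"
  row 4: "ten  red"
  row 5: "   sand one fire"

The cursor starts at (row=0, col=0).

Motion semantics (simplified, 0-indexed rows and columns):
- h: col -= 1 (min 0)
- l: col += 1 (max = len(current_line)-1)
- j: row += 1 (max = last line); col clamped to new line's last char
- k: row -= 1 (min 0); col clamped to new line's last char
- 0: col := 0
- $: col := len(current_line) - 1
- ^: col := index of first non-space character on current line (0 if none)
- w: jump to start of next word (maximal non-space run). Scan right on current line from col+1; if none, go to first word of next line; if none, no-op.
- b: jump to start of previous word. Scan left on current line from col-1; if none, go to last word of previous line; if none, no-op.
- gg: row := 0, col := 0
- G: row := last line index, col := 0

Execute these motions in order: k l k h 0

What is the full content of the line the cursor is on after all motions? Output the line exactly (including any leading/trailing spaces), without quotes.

After 1 (k): row=0 col=0 char='_'
After 2 (l): row=0 col=1 char='_'
After 3 (k): row=0 col=1 char='_'
After 4 (h): row=0 col=0 char='_'
After 5 (0): row=0 col=0 char='_'

Answer:    moon leaf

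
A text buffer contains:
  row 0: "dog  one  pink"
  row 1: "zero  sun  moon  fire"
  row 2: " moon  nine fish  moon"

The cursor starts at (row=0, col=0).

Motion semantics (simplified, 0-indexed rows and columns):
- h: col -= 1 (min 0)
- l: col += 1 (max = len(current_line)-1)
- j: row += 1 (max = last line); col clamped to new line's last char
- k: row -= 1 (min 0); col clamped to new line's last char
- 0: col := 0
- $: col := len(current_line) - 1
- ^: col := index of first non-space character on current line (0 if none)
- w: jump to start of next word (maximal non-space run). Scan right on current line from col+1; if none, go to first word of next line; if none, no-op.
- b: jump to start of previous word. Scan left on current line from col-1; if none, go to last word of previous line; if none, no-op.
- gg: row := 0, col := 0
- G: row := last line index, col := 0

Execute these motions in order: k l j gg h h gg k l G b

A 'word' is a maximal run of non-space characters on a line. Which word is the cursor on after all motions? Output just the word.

After 1 (k): row=0 col=0 char='d'
After 2 (l): row=0 col=1 char='o'
After 3 (j): row=1 col=1 char='e'
After 4 (gg): row=0 col=0 char='d'
After 5 (h): row=0 col=0 char='d'
After 6 (h): row=0 col=0 char='d'
After 7 (gg): row=0 col=0 char='d'
After 8 (k): row=0 col=0 char='d'
After 9 (l): row=0 col=1 char='o'
After 10 (G): row=2 col=0 char='_'
After 11 (b): row=1 col=17 char='f'

Answer: fire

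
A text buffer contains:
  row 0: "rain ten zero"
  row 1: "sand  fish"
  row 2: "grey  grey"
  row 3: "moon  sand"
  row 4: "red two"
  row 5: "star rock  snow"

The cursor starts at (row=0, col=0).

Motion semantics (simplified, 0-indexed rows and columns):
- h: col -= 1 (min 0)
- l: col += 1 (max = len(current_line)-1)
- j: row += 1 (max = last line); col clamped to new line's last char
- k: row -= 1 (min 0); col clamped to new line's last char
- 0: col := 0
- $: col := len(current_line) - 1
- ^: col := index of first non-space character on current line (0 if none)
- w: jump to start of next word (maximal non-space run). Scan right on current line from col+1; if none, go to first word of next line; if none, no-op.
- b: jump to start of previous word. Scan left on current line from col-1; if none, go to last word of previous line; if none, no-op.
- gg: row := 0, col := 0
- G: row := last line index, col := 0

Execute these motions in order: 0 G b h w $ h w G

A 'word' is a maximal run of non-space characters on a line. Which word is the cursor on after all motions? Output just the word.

After 1 (0): row=0 col=0 char='r'
After 2 (G): row=5 col=0 char='s'
After 3 (b): row=4 col=4 char='t'
After 4 (h): row=4 col=3 char='_'
After 5 (w): row=4 col=4 char='t'
After 6 ($): row=4 col=6 char='o'
After 7 (h): row=4 col=5 char='w'
After 8 (w): row=5 col=0 char='s'
After 9 (G): row=5 col=0 char='s'

Answer: star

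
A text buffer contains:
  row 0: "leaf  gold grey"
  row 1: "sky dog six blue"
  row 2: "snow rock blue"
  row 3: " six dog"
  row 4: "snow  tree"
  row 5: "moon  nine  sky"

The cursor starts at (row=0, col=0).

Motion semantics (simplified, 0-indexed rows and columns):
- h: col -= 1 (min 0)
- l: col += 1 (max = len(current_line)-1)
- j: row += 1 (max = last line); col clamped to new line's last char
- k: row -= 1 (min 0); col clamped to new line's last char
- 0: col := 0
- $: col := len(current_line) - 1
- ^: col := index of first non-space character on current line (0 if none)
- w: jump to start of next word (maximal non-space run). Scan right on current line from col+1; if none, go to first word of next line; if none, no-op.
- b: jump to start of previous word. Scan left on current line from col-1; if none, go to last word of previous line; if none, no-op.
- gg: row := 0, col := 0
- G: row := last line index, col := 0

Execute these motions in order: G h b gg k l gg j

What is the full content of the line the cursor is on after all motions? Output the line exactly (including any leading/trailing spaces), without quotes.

Answer: sky dog six blue

Derivation:
After 1 (G): row=5 col=0 char='m'
After 2 (h): row=5 col=0 char='m'
After 3 (b): row=4 col=6 char='t'
After 4 (gg): row=0 col=0 char='l'
After 5 (k): row=0 col=0 char='l'
After 6 (l): row=0 col=1 char='e'
After 7 (gg): row=0 col=0 char='l'
After 8 (j): row=1 col=0 char='s'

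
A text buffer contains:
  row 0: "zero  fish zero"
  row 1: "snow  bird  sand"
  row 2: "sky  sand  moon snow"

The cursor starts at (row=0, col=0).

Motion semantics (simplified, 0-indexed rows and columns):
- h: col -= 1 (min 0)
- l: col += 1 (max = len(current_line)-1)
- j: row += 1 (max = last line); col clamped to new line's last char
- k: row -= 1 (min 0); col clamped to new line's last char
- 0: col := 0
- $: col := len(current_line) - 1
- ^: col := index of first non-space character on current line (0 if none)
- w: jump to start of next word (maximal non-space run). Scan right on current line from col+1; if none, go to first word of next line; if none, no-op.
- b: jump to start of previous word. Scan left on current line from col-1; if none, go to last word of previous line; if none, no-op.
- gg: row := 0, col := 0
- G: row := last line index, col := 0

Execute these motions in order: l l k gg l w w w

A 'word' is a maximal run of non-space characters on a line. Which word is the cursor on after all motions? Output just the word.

Answer: snow

Derivation:
After 1 (l): row=0 col=1 char='e'
After 2 (l): row=0 col=2 char='r'
After 3 (k): row=0 col=2 char='r'
After 4 (gg): row=0 col=0 char='z'
After 5 (l): row=0 col=1 char='e'
After 6 (w): row=0 col=6 char='f'
After 7 (w): row=0 col=11 char='z'
After 8 (w): row=1 col=0 char='s'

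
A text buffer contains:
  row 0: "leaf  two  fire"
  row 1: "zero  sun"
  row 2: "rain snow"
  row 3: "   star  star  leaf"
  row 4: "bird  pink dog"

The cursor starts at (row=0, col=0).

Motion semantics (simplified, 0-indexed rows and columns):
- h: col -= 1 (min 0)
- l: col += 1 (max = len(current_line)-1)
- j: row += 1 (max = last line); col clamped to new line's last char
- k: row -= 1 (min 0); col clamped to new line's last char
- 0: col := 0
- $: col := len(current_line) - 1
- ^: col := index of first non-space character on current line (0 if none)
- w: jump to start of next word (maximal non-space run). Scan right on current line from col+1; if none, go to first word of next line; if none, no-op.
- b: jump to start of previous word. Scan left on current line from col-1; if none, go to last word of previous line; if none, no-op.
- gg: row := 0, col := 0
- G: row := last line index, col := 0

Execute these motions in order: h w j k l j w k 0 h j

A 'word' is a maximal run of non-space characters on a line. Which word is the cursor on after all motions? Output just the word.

After 1 (h): row=0 col=0 char='l'
After 2 (w): row=0 col=6 char='t'
After 3 (j): row=1 col=6 char='s'
After 4 (k): row=0 col=6 char='t'
After 5 (l): row=0 col=7 char='w'
After 6 (j): row=1 col=7 char='u'
After 7 (w): row=2 col=0 char='r'
After 8 (k): row=1 col=0 char='z'
After 9 (0): row=1 col=0 char='z'
After 10 (h): row=1 col=0 char='z'
After 11 (j): row=2 col=0 char='r'

Answer: rain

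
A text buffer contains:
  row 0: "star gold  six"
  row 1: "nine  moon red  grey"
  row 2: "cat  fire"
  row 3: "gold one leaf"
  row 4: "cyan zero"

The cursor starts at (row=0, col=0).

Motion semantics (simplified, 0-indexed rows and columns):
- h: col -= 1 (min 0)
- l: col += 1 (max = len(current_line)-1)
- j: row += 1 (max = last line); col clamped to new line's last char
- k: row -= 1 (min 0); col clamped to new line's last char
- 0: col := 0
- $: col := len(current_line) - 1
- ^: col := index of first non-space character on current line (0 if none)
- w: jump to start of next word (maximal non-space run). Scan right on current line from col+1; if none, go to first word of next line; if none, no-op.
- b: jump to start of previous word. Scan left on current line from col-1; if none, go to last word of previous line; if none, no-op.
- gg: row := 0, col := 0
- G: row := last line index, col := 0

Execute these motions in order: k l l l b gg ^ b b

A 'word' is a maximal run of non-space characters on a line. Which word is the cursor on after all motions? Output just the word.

After 1 (k): row=0 col=0 char='s'
After 2 (l): row=0 col=1 char='t'
After 3 (l): row=0 col=2 char='a'
After 4 (l): row=0 col=3 char='r'
After 5 (b): row=0 col=0 char='s'
After 6 (gg): row=0 col=0 char='s'
After 7 (^): row=0 col=0 char='s'
After 8 (b): row=0 col=0 char='s'
After 9 (b): row=0 col=0 char='s'

Answer: star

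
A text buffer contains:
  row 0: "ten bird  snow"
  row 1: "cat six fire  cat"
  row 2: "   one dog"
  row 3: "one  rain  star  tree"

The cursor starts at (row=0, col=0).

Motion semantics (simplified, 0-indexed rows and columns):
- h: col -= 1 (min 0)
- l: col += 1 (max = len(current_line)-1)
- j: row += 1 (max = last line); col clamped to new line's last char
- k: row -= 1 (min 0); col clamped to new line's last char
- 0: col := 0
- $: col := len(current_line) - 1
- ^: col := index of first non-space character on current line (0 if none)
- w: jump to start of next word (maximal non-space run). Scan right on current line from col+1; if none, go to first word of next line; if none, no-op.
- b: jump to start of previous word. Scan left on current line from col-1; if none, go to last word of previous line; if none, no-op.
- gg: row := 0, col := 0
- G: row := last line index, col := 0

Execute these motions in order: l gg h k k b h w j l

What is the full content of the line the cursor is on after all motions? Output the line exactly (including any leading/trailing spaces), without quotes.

After 1 (l): row=0 col=1 char='e'
After 2 (gg): row=0 col=0 char='t'
After 3 (h): row=0 col=0 char='t'
After 4 (k): row=0 col=0 char='t'
After 5 (k): row=0 col=0 char='t'
After 6 (b): row=0 col=0 char='t'
After 7 (h): row=0 col=0 char='t'
After 8 (w): row=0 col=4 char='b'
After 9 (j): row=1 col=4 char='s'
After 10 (l): row=1 col=5 char='i'

Answer: cat six fire  cat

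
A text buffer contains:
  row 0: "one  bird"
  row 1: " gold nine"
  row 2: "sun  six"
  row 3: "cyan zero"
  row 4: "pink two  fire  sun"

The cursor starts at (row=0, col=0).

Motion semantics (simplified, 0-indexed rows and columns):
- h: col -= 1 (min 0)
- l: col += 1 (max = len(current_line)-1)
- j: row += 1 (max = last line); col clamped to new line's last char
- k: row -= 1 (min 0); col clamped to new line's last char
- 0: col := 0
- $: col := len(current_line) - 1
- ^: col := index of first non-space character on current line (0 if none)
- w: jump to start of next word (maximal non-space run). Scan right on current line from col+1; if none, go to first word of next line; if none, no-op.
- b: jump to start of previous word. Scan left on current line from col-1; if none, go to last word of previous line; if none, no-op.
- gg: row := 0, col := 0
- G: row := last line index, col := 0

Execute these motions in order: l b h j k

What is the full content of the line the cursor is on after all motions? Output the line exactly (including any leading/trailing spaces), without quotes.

After 1 (l): row=0 col=1 char='n'
After 2 (b): row=0 col=0 char='o'
After 3 (h): row=0 col=0 char='o'
After 4 (j): row=1 col=0 char='_'
After 5 (k): row=0 col=0 char='o'

Answer: one  bird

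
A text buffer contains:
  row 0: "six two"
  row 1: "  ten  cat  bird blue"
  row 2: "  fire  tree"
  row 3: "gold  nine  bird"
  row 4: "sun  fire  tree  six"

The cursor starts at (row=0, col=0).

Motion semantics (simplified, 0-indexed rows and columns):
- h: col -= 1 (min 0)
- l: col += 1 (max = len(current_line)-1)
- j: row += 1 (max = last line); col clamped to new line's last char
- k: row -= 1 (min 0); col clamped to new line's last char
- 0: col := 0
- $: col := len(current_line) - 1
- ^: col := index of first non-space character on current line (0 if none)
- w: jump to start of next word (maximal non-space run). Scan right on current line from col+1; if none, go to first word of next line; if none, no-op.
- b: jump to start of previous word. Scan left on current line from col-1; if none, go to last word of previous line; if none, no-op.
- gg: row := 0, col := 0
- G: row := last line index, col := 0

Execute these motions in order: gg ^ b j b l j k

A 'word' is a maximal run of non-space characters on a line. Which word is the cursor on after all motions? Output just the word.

After 1 (gg): row=0 col=0 char='s'
After 2 (^): row=0 col=0 char='s'
After 3 (b): row=0 col=0 char='s'
After 4 (j): row=1 col=0 char='_'
After 5 (b): row=0 col=4 char='t'
After 6 (l): row=0 col=5 char='w'
After 7 (j): row=1 col=5 char='_'
After 8 (k): row=0 col=5 char='w'

Answer: two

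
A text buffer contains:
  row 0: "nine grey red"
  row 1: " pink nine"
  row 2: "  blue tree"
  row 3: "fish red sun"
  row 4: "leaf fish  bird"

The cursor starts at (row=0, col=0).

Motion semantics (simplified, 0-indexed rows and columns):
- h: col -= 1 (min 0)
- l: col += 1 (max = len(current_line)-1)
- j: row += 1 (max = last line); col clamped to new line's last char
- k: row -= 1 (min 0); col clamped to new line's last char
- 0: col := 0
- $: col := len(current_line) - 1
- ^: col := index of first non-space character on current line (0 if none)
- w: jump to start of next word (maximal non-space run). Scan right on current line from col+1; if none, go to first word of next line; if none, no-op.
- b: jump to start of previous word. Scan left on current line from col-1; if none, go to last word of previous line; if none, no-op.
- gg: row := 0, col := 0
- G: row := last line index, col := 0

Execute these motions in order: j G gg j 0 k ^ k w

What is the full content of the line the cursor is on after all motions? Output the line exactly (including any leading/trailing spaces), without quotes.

After 1 (j): row=1 col=0 char='_'
After 2 (G): row=4 col=0 char='l'
After 3 (gg): row=0 col=0 char='n'
After 4 (j): row=1 col=0 char='_'
After 5 (0): row=1 col=0 char='_'
After 6 (k): row=0 col=0 char='n'
After 7 (^): row=0 col=0 char='n'
After 8 (k): row=0 col=0 char='n'
After 9 (w): row=0 col=5 char='g'

Answer: nine grey red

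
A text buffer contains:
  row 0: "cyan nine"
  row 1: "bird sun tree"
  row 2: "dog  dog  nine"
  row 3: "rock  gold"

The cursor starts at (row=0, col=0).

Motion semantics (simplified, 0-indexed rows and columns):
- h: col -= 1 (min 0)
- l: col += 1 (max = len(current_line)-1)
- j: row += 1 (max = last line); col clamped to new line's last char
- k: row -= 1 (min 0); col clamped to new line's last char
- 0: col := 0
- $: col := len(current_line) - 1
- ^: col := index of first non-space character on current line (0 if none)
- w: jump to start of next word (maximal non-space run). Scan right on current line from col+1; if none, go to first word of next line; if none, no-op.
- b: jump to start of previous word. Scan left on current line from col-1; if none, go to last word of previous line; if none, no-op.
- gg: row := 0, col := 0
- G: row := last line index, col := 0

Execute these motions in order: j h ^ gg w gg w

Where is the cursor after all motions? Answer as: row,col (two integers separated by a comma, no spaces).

Answer: 0,5

Derivation:
After 1 (j): row=1 col=0 char='b'
After 2 (h): row=1 col=0 char='b'
After 3 (^): row=1 col=0 char='b'
After 4 (gg): row=0 col=0 char='c'
After 5 (w): row=0 col=5 char='n'
After 6 (gg): row=0 col=0 char='c'
After 7 (w): row=0 col=5 char='n'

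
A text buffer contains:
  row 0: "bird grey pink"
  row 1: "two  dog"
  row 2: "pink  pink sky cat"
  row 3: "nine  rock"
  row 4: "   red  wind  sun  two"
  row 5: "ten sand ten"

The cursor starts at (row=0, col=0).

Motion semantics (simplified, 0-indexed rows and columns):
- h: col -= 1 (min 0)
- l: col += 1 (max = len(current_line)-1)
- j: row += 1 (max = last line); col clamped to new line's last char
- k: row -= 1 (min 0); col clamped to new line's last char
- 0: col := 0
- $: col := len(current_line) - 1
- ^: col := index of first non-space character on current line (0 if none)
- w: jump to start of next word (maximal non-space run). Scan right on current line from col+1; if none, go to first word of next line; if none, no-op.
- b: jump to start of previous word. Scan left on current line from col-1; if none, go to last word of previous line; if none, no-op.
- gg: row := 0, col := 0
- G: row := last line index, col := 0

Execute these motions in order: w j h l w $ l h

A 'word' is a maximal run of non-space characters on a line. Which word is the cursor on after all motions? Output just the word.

After 1 (w): row=0 col=5 char='g'
After 2 (j): row=1 col=5 char='d'
After 3 (h): row=1 col=4 char='_'
After 4 (l): row=1 col=5 char='d'
After 5 (w): row=2 col=0 char='p'
After 6 ($): row=2 col=17 char='t'
After 7 (l): row=2 col=17 char='t'
After 8 (h): row=2 col=16 char='a'

Answer: cat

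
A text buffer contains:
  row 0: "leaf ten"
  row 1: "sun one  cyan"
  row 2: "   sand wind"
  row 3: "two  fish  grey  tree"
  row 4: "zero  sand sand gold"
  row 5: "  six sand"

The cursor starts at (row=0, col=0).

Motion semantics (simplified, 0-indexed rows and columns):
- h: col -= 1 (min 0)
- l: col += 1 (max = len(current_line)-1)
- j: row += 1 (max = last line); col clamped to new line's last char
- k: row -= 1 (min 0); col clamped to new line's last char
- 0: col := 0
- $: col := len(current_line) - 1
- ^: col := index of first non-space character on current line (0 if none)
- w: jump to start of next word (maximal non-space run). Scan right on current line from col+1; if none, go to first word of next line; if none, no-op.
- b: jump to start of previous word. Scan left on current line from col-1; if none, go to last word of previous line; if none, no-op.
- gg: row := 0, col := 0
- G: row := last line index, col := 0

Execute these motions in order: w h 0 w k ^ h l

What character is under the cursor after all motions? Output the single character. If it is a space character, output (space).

After 1 (w): row=0 col=5 char='t'
After 2 (h): row=0 col=4 char='_'
After 3 (0): row=0 col=0 char='l'
After 4 (w): row=0 col=5 char='t'
After 5 (k): row=0 col=5 char='t'
After 6 (^): row=0 col=0 char='l'
After 7 (h): row=0 col=0 char='l'
After 8 (l): row=0 col=1 char='e'

Answer: e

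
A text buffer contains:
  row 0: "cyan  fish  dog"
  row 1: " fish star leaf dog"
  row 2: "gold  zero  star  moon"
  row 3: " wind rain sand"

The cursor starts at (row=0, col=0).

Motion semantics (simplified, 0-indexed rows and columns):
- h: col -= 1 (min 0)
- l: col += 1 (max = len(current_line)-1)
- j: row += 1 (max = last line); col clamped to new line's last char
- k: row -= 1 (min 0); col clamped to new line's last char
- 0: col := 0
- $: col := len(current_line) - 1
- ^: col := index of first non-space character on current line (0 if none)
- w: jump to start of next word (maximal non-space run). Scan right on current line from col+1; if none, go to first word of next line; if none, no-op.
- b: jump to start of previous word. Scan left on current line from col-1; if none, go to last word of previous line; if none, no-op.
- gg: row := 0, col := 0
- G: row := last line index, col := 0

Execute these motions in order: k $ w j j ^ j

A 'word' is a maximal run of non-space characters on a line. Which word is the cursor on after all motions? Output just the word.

Answer: wind

Derivation:
After 1 (k): row=0 col=0 char='c'
After 2 ($): row=0 col=14 char='g'
After 3 (w): row=1 col=1 char='f'
After 4 (j): row=2 col=1 char='o'
After 5 (j): row=3 col=1 char='w'
After 6 (^): row=3 col=1 char='w'
After 7 (j): row=3 col=1 char='w'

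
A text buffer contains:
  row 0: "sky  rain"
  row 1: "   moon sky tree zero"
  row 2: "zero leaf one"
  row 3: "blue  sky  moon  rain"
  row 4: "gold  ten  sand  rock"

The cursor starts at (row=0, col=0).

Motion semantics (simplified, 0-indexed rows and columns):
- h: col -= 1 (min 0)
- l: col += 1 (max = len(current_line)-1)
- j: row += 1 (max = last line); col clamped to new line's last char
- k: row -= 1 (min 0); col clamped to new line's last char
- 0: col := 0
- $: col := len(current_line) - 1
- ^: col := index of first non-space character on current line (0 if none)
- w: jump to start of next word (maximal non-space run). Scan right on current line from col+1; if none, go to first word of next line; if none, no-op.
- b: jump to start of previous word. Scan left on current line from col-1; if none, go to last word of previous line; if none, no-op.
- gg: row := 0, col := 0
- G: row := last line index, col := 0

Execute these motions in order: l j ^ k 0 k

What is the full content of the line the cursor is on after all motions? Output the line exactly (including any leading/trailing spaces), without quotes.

Answer: sky  rain

Derivation:
After 1 (l): row=0 col=1 char='k'
After 2 (j): row=1 col=1 char='_'
After 3 (^): row=1 col=3 char='m'
After 4 (k): row=0 col=3 char='_'
After 5 (0): row=0 col=0 char='s'
After 6 (k): row=0 col=0 char='s'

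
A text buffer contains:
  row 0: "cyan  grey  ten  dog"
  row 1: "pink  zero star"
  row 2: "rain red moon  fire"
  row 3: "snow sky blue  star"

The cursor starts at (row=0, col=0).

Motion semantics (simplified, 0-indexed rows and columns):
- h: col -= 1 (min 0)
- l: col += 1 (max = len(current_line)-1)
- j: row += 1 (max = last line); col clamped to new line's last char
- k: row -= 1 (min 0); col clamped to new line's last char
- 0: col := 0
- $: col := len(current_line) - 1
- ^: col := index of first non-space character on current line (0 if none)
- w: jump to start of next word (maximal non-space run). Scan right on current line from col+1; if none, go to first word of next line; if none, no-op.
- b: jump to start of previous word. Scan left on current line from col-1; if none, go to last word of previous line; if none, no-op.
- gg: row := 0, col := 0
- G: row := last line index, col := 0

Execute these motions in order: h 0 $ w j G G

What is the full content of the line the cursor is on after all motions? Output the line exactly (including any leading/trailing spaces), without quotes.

Answer: snow sky blue  star

Derivation:
After 1 (h): row=0 col=0 char='c'
After 2 (0): row=0 col=0 char='c'
After 3 ($): row=0 col=19 char='g'
After 4 (w): row=1 col=0 char='p'
After 5 (j): row=2 col=0 char='r'
After 6 (G): row=3 col=0 char='s'
After 7 (G): row=3 col=0 char='s'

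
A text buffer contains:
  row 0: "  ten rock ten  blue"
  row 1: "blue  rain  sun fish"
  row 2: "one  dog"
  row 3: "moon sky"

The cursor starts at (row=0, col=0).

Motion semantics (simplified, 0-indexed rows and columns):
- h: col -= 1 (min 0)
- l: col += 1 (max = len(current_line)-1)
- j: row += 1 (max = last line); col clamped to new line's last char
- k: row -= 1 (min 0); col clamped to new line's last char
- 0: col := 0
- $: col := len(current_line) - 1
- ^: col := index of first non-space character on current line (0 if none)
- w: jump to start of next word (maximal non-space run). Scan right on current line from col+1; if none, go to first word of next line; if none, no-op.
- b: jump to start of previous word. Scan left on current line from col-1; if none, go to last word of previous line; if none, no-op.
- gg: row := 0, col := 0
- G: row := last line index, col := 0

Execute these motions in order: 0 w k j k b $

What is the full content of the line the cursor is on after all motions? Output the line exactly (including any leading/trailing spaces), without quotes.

After 1 (0): row=0 col=0 char='_'
After 2 (w): row=0 col=2 char='t'
After 3 (k): row=0 col=2 char='t'
After 4 (j): row=1 col=2 char='u'
After 5 (k): row=0 col=2 char='t'
After 6 (b): row=0 col=2 char='t'
After 7 ($): row=0 col=19 char='e'

Answer:   ten rock ten  blue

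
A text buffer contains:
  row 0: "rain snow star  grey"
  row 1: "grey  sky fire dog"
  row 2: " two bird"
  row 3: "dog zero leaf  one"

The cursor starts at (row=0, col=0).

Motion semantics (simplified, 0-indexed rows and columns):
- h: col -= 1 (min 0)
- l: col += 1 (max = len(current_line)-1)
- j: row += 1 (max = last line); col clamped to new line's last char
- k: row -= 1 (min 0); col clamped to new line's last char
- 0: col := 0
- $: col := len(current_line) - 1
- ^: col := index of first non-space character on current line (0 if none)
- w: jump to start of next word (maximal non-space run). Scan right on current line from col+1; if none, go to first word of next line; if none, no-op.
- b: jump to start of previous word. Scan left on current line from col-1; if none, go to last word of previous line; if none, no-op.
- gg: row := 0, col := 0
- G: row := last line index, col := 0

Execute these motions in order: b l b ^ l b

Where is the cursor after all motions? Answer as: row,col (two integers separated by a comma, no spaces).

After 1 (b): row=0 col=0 char='r'
After 2 (l): row=0 col=1 char='a'
After 3 (b): row=0 col=0 char='r'
After 4 (^): row=0 col=0 char='r'
After 5 (l): row=0 col=1 char='a'
After 6 (b): row=0 col=0 char='r'

Answer: 0,0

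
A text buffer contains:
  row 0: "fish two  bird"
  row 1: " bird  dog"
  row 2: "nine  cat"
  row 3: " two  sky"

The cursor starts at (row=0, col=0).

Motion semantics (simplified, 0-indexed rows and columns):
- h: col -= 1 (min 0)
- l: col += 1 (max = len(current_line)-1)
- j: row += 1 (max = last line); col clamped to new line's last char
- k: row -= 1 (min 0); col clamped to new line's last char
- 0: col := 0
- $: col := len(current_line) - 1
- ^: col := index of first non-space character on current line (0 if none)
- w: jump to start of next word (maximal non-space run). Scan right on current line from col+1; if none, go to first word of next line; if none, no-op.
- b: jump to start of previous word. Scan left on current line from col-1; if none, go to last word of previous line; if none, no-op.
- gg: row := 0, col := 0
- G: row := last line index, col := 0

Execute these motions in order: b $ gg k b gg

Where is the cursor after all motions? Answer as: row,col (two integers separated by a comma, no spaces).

Answer: 0,0

Derivation:
After 1 (b): row=0 col=0 char='f'
After 2 ($): row=0 col=13 char='d'
After 3 (gg): row=0 col=0 char='f'
After 4 (k): row=0 col=0 char='f'
After 5 (b): row=0 col=0 char='f'
After 6 (gg): row=0 col=0 char='f'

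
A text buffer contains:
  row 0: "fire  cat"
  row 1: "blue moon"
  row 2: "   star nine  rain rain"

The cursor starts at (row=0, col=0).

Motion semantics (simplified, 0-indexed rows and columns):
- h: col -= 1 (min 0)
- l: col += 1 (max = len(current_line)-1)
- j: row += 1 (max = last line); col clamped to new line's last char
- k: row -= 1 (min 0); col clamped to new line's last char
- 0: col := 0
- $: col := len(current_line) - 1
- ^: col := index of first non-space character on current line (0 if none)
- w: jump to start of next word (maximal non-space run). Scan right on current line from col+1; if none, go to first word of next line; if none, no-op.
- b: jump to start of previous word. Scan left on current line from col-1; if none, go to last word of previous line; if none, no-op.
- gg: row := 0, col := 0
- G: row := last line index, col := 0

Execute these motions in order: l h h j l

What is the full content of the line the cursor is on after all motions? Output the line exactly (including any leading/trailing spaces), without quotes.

Answer: blue moon

Derivation:
After 1 (l): row=0 col=1 char='i'
After 2 (h): row=0 col=0 char='f'
After 3 (h): row=0 col=0 char='f'
After 4 (j): row=1 col=0 char='b'
After 5 (l): row=1 col=1 char='l'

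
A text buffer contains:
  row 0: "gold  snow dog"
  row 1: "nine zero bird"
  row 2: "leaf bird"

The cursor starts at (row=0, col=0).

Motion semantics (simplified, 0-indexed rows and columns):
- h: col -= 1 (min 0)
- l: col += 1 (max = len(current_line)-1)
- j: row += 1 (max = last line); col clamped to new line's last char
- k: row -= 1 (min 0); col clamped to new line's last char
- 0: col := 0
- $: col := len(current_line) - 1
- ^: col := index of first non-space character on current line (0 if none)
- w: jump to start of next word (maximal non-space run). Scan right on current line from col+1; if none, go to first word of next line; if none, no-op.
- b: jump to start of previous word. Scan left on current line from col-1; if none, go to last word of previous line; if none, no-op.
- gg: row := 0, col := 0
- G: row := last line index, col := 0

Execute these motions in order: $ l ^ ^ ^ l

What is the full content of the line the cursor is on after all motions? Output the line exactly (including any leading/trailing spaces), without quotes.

Answer: gold  snow dog

Derivation:
After 1 ($): row=0 col=13 char='g'
After 2 (l): row=0 col=13 char='g'
After 3 (^): row=0 col=0 char='g'
After 4 (^): row=0 col=0 char='g'
After 5 (^): row=0 col=0 char='g'
After 6 (l): row=0 col=1 char='o'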